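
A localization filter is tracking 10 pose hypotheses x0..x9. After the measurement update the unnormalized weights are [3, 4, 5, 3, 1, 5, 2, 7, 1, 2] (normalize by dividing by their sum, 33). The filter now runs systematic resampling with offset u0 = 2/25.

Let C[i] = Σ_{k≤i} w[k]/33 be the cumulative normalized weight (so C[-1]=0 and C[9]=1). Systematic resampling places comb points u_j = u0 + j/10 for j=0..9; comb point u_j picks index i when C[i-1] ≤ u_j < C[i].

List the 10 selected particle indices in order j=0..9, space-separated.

0 1 2 3 4 5 6 7 7 9

C = [1/11, 7/33, 4/11, 5/11, 16/33, 7/11, 23/33, 10/11, 31/33, 1]
j=0: u_0=2/25 ∈ [0, 1/11) → index 0
j=1: u_1=9/50 ∈ [1/11, 7/33) → index 1
j=2: u_2=7/25 ∈ [7/33, 4/11) → index 2
j=3: u_3=19/50 ∈ [4/11, 5/11) → index 3
j=4: u_4=12/25 ∈ [5/11, 16/33) → index 4
j=5: u_5=29/50 ∈ [16/33, 7/11) → index 5
j=6: u_6=17/25 ∈ [7/11, 23/33) → index 6
j=7: u_7=39/50 ∈ [23/33, 10/11) → index 7
j=8: u_8=22/25 ∈ [23/33, 10/11) → index 7
j=9: u_9=49/50 ∈ [31/33, 1) → index 9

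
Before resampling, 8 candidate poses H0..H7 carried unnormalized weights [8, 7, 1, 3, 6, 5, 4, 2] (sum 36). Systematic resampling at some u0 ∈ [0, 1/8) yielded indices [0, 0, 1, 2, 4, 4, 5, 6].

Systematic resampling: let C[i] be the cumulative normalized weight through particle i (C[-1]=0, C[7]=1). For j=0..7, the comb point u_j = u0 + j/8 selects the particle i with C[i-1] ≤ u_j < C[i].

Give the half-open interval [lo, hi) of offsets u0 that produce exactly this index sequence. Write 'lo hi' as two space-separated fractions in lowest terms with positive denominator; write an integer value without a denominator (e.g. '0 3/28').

1/24 5/72

C = [2/9, 5/12, 4/9, 19/36, 25/36, 5/6, 17/18, 1]
j=0 picked index 0: u0 ∈ [0, 2/9)
j=1 picked index 0: u0 ∈ [-1/8, 7/72)
j=2 picked index 1: u0 ∈ [-1/36, 1/6)
j=3 picked index 2: u0 ∈ [1/24, 5/72)
j=4 picked index 4: u0 ∈ [1/36, 7/36)
j=5 picked index 4: u0 ∈ [-7/72, 5/72)
j=6 picked index 5: u0 ∈ [-1/18, 1/12)
j=7 picked index 6: u0 ∈ [-1/24, 5/72)
intersection: [1/24, 5/72)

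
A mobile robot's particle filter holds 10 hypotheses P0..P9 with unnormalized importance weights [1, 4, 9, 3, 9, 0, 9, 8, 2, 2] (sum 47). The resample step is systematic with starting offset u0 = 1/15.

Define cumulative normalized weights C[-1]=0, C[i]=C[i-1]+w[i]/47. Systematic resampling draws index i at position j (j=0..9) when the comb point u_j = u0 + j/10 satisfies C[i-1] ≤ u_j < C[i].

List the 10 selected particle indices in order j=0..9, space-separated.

1 2 2 4 4 6 6 7 7 9

C = [1/47, 5/47, 14/47, 17/47, 26/47, 26/47, 35/47, 43/47, 45/47, 1]
j=0: u_0=1/15 ∈ [1/47, 5/47) → index 1
j=1: u_1=1/6 ∈ [5/47, 14/47) → index 2
j=2: u_2=4/15 ∈ [5/47, 14/47) → index 2
j=3: u_3=11/30 ∈ [17/47, 26/47) → index 4
j=4: u_4=7/15 ∈ [17/47, 26/47) → index 4
j=5: u_5=17/30 ∈ [26/47, 35/47) → index 6
j=6: u_6=2/3 ∈ [26/47, 35/47) → index 6
j=7: u_7=23/30 ∈ [35/47, 43/47) → index 7
j=8: u_8=13/15 ∈ [35/47, 43/47) → index 7
j=9: u_9=29/30 ∈ [45/47, 1) → index 9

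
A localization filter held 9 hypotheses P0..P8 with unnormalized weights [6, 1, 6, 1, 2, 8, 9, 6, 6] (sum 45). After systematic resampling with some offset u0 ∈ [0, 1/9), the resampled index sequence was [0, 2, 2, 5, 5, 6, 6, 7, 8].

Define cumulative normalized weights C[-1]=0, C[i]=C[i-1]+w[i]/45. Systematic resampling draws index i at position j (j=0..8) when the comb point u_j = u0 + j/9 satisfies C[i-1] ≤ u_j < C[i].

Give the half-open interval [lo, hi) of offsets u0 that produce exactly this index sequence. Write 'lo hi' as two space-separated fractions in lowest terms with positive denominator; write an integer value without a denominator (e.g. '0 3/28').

2/45 1/15

C = [2/15, 7/45, 13/45, 14/45, 16/45, 8/15, 11/15, 13/15, 1]
j=0 picked index 0: u0 ∈ [0, 2/15)
j=1 picked index 2: u0 ∈ [2/45, 8/45)
j=2 picked index 2: u0 ∈ [-1/15, 1/15)
j=3 picked index 5: u0 ∈ [1/45, 1/5)
j=4 picked index 5: u0 ∈ [-4/45, 4/45)
j=5 picked index 6: u0 ∈ [-1/45, 8/45)
j=6 picked index 6: u0 ∈ [-2/15, 1/15)
j=7 picked index 7: u0 ∈ [-2/45, 4/45)
j=8 picked index 8: u0 ∈ [-1/45, 1/9)
intersection: [2/45, 1/15)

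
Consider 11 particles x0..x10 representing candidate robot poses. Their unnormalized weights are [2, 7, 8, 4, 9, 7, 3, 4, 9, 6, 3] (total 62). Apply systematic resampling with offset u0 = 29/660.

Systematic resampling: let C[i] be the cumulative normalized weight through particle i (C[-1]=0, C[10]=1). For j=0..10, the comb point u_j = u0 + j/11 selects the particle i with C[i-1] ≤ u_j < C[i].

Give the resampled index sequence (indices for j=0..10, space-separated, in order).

C = [1/31, 9/62, 17/62, 21/62, 15/31, 37/62, 20/31, 22/31, 53/62, 59/62, 1]
j=0: u_0=29/660 ∈ [1/31, 9/62) → index 1
j=1: u_1=89/660 ∈ [1/31, 9/62) → index 1
j=2: u_2=149/660 ∈ [9/62, 17/62) → index 2
j=3: u_3=19/60 ∈ [17/62, 21/62) → index 3
j=4: u_4=269/660 ∈ [21/62, 15/31) → index 4
j=5: u_5=329/660 ∈ [15/31, 37/62) → index 5
j=6: u_6=389/660 ∈ [15/31, 37/62) → index 5
j=7: u_7=449/660 ∈ [20/31, 22/31) → index 7
j=8: u_8=509/660 ∈ [22/31, 53/62) → index 8
j=9: u_9=569/660 ∈ [53/62, 59/62) → index 9
j=10: u_10=629/660 ∈ [59/62, 1) → index 10

1 1 2 3 4 5 5 7 8 9 10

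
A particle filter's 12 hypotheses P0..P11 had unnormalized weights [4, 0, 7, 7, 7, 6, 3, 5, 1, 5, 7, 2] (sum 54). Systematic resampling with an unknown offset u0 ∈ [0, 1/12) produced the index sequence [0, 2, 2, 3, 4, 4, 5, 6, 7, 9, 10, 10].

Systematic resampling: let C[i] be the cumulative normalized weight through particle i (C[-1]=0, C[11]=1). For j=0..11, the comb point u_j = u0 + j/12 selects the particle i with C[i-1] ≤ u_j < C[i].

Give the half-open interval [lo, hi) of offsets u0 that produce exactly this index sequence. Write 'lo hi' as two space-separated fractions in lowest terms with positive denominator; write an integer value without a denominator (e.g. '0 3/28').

0 1/27

C = [2/27, 2/27, 11/54, 1/3, 25/54, 31/54, 17/27, 13/18, 20/27, 5/6, 26/27, 1]
j=0 picked index 0: u0 ∈ [0, 2/27)
j=1 picked index 2: u0 ∈ [-1/108, 13/108)
j=2 picked index 2: u0 ∈ [-5/54, 1/27)
j=3 picked index 3: u0 ∈ [-5/108, 1/12)
j=4 picked index 4: u0 ∈ [0, 7/54)
j=5 picked index 4: u0 ∈ [-1/12, 5/108)
j=6 picked index 5: u0 ∈ [-1/27, 2/27)
j=7 picked index 6: u0 ∈ [-1/108, 5/108)
j=8 picked index 7: u0 ∈ [-1/27, 1/18)
j=9 picked index 9: u0 ∈ [-1/108, 1/12)
j=10 picked index 10: u0 ∈ [0, 7/54)
j=11 picked index 10: u0 ∈ [-1/12, 5/108)
intersection: [0, 1/27)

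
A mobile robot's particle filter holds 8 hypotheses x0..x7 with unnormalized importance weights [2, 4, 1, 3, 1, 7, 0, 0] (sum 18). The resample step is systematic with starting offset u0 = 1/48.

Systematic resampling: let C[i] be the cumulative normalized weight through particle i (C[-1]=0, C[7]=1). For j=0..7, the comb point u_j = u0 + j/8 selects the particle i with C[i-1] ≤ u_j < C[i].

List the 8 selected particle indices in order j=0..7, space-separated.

0 1 1 3 3 5 5 5

C = [1/9, 1/3, 7/18, 5/9, 11/18, 1, 1, 1]
j=0: u_0=1/48 ∈ [0, 1/9) → index 0
j=1: u_1=7/48 ∈ [1/9, 1/3) → index 1
j=2: u_2=13/48 ∈ [1/9, 1/3) → index 1
j=3: u_3=19/48 ∈ [7/18, 5/9) → index 3
j=4: u_4=25/48 ∈ [7/18, 5/9) → index 3
j=5: u_5=31/48 ∈ [11/18, 1) → index 5
j=6: u_6=37/48 ∈ [11/18, 1) → index 5
j=7: u_7=43/48 ∈ [11/18, 1) → index 5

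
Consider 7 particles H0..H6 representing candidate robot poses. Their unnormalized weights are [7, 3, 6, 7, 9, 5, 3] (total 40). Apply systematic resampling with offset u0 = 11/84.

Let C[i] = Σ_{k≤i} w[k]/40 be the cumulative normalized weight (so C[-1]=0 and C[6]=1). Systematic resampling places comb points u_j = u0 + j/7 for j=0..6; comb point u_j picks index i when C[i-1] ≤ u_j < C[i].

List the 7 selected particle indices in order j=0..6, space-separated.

0 2 3 3 4 5 6

C = [7/40, 1/4, 2/5, 23/40, 4/5, 37/40, 1]
j=0: u_0=11/84 ∈ [0, 7/40) → index 0
j=1: u_1=23/84 ∈ [1/4, 2/5) → index 2
j=2: u_2=5/12 ∈ [2/5, 23/40) → index 3
j=3: u_3=47/84 ∈ [2/5, 23/40) → index 3
j=4: u_4=59/84 ∈ [23/40, 4/5) → index 4
j=5: u_5=71/84 ∈ [4/5, 37/40) → index 5
j=6: u_6=83/84 ∈ [37/40, 1) → index 6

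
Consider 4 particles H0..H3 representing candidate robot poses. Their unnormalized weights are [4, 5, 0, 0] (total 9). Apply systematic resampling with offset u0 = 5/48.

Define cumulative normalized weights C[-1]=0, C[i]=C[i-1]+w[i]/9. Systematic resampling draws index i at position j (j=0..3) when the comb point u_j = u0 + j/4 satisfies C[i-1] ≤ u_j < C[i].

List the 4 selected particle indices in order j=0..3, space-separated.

0 0 1 1

C = [4/9, 1, 1, 1]
j=0: u_0=5/48 ∈ [0, 4/9) → index 0
j=1: u_1=17/48 ∈ [0, 4/9) → index 0
j=2: u_2=29/48 ∈ [4/9, 1) → index 1
j=3: u_3=41/48 ∈ [4/9, 1) → index 1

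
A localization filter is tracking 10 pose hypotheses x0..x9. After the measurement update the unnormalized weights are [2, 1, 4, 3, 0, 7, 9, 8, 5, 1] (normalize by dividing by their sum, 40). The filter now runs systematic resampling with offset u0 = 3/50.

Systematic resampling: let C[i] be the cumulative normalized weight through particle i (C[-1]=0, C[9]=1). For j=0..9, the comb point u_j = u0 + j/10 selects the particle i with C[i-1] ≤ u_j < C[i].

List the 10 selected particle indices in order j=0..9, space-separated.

1 2 5 5 6 6 7 7 8 8

C = [1/20, 3/40, 7/40, 1/4, 1/4, 17/40, 13/20, 17/20, 39/40, 1]
j=0: u_0=3/50 ∈ [1/20, 3/40) → index 1
j=1: u_1=4/25 ∈ [3/40, 7/40) → index 2
j=2: u_2=13/50 ∈ [1/4, 17/40) → index 5
j=3: u_3=9/25 ∈ [1/4, 17/40) → index 5
j=4: u_4=23/50 ∈ [17/40, 13/20) → index 6
j=5: u_5=14/25 ∈ [17/40, 13/20) → index 6
j=6: u_6=33/50 ∈ [13/20, 17/20) → index 7
j=7: u_7=19/25 ∈ [13/20, 17/20) → index 7
j=8: u_8=43/50 ∈ [17/20, 39/40) → index 8
j=9: u_9=24/25 ∈ [17/20, 39/40) → index 8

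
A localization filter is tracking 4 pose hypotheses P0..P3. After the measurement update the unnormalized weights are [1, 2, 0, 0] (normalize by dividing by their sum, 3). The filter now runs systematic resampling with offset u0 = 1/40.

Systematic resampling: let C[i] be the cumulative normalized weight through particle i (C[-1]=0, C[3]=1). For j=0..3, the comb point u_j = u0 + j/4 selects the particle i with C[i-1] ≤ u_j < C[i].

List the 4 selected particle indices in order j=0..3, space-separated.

0 0 1 1

C = [1/3, 1, 1, 1]
j=0: u_0=1/40 ∈ [0, 1/3) → index 0
j=1: u_1=11/40 ∈ [0, 1/3) → index 0
j=2: u_2=21/40 ∈ [1/3, 1) → index 1
j=3: u_3=31/40 ∈ [1/3, 1) → index 1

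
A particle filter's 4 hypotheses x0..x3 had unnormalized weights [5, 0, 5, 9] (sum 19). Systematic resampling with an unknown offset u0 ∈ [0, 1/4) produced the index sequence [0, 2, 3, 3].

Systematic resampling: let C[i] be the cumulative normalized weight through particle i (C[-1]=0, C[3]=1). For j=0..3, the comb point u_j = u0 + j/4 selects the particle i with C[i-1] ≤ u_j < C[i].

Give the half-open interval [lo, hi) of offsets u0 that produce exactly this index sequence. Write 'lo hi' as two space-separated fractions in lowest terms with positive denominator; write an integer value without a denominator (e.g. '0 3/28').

C = [5/19, 5/19, 10/19, 1]
j=0 picked index 0: u0 ∈ [0, 5/19)
j=1 picked index 2: u0 ∈ [1/76, 21/76)
j=2 picked index 3: u0 ∈ [1/38, 1/2)
j=3 picked index 3: u0 ∈ [-17/76, 1/4)
intersection: [1/38, 1/4)

1/38 1/4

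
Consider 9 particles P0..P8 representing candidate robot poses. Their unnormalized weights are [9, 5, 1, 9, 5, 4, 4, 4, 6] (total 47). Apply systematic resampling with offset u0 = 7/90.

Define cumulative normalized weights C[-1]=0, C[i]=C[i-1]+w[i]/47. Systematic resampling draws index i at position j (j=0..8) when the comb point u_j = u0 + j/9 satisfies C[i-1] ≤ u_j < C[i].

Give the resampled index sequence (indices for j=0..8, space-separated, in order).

C = [9/47, 14/47, 15/47, 24/47, 29/47, 33/47, 37/47, 41/47, 1]
j=0: u_0=7/90 ∈ [0, 9/47) → index 0
j=1: u_1=17/90 ∈ [0, 9/47) → index 0
j=2: u_2=3/10 ∈ [14/47, 15/47) → index 2
j=3: u_3=37/90 ∈ [15/47, 24/47) → index 3
j=4: u_4=47/90 ∈ [24/47, 29/47) → index 4
j=5: u_5=19/30 ∈ [29/47, 33/47) → index 5
j=6: u_6=67/90 ∈ [33/47, 37/47) → index 6
j=7: u_7=77/90 ∈ [37/47, 41/47) → index 7
j=8: u_8=29/30 ∈ [41/47, 1) → index 8

0 0 2 3 4 5 6 7 8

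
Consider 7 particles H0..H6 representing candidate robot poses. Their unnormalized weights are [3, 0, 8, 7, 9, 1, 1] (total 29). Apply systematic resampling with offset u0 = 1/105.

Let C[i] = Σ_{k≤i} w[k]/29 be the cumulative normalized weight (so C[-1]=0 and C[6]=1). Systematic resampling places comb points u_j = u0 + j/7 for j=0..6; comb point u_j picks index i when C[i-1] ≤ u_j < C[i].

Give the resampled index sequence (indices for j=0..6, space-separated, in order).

C = [3/29, 3/29, 11/29, 18/29, 27/29, 28/29, 1]
j=0: u_0=1/105 ∈ [0, 3/29) → index 0
j=1: u_1=16/105 ∈ [3/29, 11/29) → index 2
j=2: u_2=31/105 ∈ [3/29, 11/29) → index 2
j=3: u_3=46/105 ∈ [11/29, 18/29) → index 3
j=4: u_4=61/105 ∈ [11/29, 18/29) → index 3
j=5: u_5=76/105 ∈ [18/29, 27/29) → index 4
j=6: u_6=13/15 ∈ [18/29, 27/29) → index 4

0 2 2 3 3 4 4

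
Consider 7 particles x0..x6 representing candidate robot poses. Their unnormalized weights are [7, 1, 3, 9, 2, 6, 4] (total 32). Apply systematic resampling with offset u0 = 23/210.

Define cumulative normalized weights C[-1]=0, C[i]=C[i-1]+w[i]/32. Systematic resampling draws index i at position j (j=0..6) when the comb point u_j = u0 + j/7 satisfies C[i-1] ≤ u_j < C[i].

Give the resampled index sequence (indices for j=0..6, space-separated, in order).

0 2 3 3 4 5 6

C = [7/32, 1/4, 11/32, 5/8, 11/16, 7/8, 1]
j=0: u_0=23/210 ∈ [0, 7/32) → index 0
j=1: u_1=53/210 ∈ [1/4, 11/32) → index 2
j=2: u_2=83/210 ∈ [11/32, 5/8) → index 3
j=3: u_3=113/210 ∈ [11/32, 5/8) → index 3
j=4: u_4=143/210 ∈ [5/8, 11/16) → index 4
j=5: u_5=173/210 ∈ [11/16, 7/8) → index 5
j=6: u_6=29/30 ∈ [7/8, 1) → index 6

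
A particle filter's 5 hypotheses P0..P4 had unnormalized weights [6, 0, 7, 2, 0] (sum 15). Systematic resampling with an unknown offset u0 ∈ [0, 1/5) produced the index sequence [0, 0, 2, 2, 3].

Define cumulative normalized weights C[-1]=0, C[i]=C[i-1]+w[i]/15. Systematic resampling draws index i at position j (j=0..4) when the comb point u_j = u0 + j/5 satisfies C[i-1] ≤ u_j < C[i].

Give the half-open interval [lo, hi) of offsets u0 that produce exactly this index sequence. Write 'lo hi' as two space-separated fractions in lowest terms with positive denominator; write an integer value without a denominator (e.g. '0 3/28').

1/15 1/5

C = [2/5, 2/5, 13/15, 1, 1]
j=0 picked index 0: u0 ∈ [0, 2/5)
j=1 picked index 0: u0 ∈ [-1/5, 1/5)
j=2 picked index 2: u0 ∈ [0, 7/15)
j=3 picked index 2: u0 ∈ [-1/5, 4/15)
j=4 picked index 3: u0 ∈ [1/15, 1/5)
intersection: [1/15, 1/5)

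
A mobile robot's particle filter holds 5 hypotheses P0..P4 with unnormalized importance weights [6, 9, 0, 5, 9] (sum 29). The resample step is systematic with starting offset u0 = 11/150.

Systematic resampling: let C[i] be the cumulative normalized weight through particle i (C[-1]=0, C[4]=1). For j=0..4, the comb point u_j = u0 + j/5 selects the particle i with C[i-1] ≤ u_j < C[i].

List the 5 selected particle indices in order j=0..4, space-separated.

C = [6/29, 15/29, 15/29, 20/29, 1]
j=0: u_0=11/150 ∈ [0, 6/29) → index 0
j=1: u_1=41/150 ∈ [6/29, 15/29) → index 1
j=2: u_2=71/150 ∈ [6/29, 15/29) → index 1
j=3: u_3=101/150 ∈ [15/29, 20/29) → index 3
j=4: u_4=131/150 ∈ [20/29, 1) → index 4

0 1 1 3 4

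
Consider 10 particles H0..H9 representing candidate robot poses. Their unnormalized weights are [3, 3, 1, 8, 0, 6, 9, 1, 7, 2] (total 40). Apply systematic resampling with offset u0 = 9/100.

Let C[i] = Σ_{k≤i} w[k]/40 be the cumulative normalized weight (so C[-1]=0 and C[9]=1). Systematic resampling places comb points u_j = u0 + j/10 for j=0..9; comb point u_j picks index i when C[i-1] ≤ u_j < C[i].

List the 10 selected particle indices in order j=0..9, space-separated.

C = [3/40, 3/20, 7/40, 3/8, 3/8, 21/40, 3/4, 31/40, 19/20, 1]
j=0: u_0=9/100 ∈ [3/40, 3/20) → index 1
j=1: u_1=19/100 ∈ [7/40, 3/8) → index 3
j=2: u_2=29/100 ∈ [7/40, 3/8) → index 3
j=3: u_3=39/100 ∈ [3/8, 21/40) → index 5
j=4: u_4=49/100 ∈ [3/8, 21/40) → index 5
j=5: u_5=59/100 ∈ [21/40, 3/4) → index 6
j=6: u_6=69/100 ∈ [21/40, 3/4) → index 6
j=7: u_7=79/100 ∈ [31/40, 19/20) → index 8
j=8: u_8=89/100 ∈ [31/40, 19/20) → index 8
j=9: u_9=99/100 ∈ [19/20, 1) → index 9

1 3 3 5 5 6 6 8 8 9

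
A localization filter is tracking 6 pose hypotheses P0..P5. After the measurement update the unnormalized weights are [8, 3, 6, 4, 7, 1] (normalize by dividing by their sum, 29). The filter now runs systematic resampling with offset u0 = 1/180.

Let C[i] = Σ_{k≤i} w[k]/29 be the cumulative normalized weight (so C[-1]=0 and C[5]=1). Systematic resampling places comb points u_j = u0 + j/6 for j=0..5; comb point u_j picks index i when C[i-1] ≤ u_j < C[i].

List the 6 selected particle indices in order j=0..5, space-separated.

C = [8/29, 11/29, 17/29, 21/29, 28/29, 1]
j=0: u_0=1/180 ∈ [0, 8/29) → index 0
j=1: u_1=31/180 ∈ [0, 8/29) → index 0
j=2: u_2=61/180 ∈ [8/29, 11/29) → index 1
j=3: u_3=91/180 ∈ [11/29, 17/29) → index 2
j=4: u_4=121/180 ∈ [17/29, 21/29) → index 3
j=5: u_5=151/180 ∈ [21/29, 28/29) → index 4

0 0 1 2 3 4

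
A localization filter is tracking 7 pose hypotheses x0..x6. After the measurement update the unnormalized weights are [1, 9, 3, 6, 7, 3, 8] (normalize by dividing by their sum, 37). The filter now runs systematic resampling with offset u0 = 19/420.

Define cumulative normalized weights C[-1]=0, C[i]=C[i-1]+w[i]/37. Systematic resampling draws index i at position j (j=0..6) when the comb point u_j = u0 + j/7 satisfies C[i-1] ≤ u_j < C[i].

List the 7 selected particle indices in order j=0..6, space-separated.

1 1 2 3 4 5 6

C = [1/37, 10/37, 13/37, 19/37, 26/37, 29/37, 1]
j=0: u_0=19/420 ∈ [1/37, 10/37) → index 1
j=1: u_1=79/420 ∈ [1/37, 10/37) → index 1
j=2: u_2=139/420 ∈ [10/37, 13/37) → index 2
j=3: u_3=199/420 ∈ [13/37, 19/37) → index 3
j=4: u_4=37/60 ∈ [19/37, 26/37) → index 4
j=5: u_5=319/420 ∈ [26/37, 29/37) → index 5
j=6: u_6=379/420 ∈ [29/37, 1) → index 6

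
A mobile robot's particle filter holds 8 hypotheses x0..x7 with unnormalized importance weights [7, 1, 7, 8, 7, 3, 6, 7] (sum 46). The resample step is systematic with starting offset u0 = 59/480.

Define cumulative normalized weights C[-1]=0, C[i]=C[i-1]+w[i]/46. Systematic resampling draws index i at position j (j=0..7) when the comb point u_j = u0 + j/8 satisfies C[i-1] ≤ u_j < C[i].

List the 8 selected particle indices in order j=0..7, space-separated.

C = [7/46, 4/23, 15/46, 1/2, 15/23, 33/46, 39/46, 1]
j=0: u_0=59/480 ∈ [0, 7/46) → index 0
j=1: u_1=119/480 ∈ [4/23, 15/46) → index 2
j=2: u_2=179/480 ∈ [15/46, 1/2) → index 3
j=3: u_3=239/480 ∈ [15/46, 1/2) → index 3
j=4: u_4=299/480 ∈ [1/2, 15/23) → index 4
j=5: u_5=359/480 ∈ [33/46, 39/46) → index 6
j=6: u_6=419/480 ∈ [39/46, 1) → index 7
j=7: u_7=479/480 ∈ [39/46, 1) → index 7

0 2 3 3 4 6 7 7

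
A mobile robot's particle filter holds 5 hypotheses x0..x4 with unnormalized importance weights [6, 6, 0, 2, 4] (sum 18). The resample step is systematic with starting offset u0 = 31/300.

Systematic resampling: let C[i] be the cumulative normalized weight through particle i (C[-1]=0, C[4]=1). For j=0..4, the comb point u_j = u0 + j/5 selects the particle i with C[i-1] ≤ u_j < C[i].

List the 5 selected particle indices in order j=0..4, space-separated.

C = [1/3, 2/3, 2/3, 7/9, 1]
j=0: u_0=31/300 ∈ [0, 1/3) → index 0
j=1: u_1=91/300 ∈ [0, 1/3) → index 0
j=2: u_2=151/300 ∈ [1/3, 2/3) → index 1
j=3: u_3=211/300 ∈ [2/3, 7/9) → index 3
j=4: u_4=271/300 ∈ [7/9, 1) → index 4

0 0 1 3 4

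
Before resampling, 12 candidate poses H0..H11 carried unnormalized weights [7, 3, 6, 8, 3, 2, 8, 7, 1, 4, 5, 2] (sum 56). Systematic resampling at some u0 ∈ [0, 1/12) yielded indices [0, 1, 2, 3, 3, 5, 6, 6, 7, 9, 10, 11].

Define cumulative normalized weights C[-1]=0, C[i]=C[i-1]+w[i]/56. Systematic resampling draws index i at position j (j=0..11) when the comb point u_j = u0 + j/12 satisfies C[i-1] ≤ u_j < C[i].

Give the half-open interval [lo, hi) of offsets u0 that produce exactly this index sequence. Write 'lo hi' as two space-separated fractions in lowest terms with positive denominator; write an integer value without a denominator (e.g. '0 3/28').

C = [1/8, 5/28, 2/7, 3/7, 27/56, 29/56, 37/56, 11/14, 45/56, 7/8, 27/28, 1]
j=0 picked index 0: u0 ∈ [0, 1/8)
j=1 picked index 1: u0 ∈ [1/24, 2/21)
j=2 picked index 2: u0 ∈ [1/84, 5/42)
j=3 picked index 3: u0 ∈ [1/28, 5/28)
j=4 picked index 3: u0 ∈ [-1/21, 2/21)
j=5 picked index 5: u0 ∈ [11/168, 17/168)
j=6 picked index 6: u0 ∈ [1/56, 9/56)
j=7 picked index 6: u0 ∈ [-11/168, 13/168)
j=8 picked index 7: u0 ∈ [-1/168, 5/42)
j=9 picked index 9: u0 ∈ [3/56, 1/8)
j=10 picked index 10: u0 ∈ [1/24, 11/84)
j=11 picked index 11: u0 ∈ [1/21, 1/12)
intersection: [11/168, 13/168)

11/168 13/168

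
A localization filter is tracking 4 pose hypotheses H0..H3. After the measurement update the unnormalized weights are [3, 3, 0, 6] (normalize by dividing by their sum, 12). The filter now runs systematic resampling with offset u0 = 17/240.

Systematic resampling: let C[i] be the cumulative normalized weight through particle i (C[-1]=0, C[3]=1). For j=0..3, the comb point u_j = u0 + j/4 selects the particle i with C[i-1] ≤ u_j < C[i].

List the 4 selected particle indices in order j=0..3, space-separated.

C = [1/4, 1/2, 1/2, 1]
j=0: u_0=17/240 ∈ [0, 1/4) → index 0
j=1: u_1=77/240 ∈ [1/4, 1/2) → index 1
j=2: u_2=137/240 ∈ [1/2, 1) → index 3
j=3: u_3=197/240 ∈ [1/2, 1) → index 3

0 1 3 3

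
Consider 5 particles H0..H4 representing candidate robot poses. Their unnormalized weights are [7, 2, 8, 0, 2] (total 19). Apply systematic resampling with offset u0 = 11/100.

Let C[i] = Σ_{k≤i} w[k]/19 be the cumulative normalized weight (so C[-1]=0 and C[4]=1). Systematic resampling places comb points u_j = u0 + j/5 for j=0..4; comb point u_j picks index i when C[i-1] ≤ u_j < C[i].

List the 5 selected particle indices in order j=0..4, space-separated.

C = [7/19, 9/19, 17/19, 17/19, 1]
j=0: u_0=11/100 ∈ [0, 7/19) → index 0
j=1: u_1=31/100 ∈ [0, 7/19) → index 0
j=2: u_2=51/100 ∈ [9/19, 17/19) → index 2
j=3: u_3=71/100 ∈ [9/19, 17/19) → index 2
j=4: u_4=91/100 ∈ [17/19, 1) → index 4

0 0 2 2 4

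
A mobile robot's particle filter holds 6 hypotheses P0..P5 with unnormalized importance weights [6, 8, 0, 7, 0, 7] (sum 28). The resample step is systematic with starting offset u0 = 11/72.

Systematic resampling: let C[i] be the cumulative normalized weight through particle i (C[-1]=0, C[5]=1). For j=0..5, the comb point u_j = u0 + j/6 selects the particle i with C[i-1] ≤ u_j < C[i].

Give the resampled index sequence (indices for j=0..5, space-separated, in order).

0 1 1 3 5 5

C = [3/14, 1/2, 1/2, 3/4, 3/4, 1]
j=0: u_0=11/72 ∈ [0, 3/14) → index 0
j=1: u_1=23/72 ∈ [3/14, 1/2) → index 1
j=2: u_2=35/72 ∈ [3/14, 1/2) → index 1
j=3: u_3=47/72 ∈ [1/2, 3/4) → index 3
j=4: u_4=59/72 ∈ [3/4, 1) → index 5
j=5: u_5=71/72 ∈ [3/4, 1) → index 5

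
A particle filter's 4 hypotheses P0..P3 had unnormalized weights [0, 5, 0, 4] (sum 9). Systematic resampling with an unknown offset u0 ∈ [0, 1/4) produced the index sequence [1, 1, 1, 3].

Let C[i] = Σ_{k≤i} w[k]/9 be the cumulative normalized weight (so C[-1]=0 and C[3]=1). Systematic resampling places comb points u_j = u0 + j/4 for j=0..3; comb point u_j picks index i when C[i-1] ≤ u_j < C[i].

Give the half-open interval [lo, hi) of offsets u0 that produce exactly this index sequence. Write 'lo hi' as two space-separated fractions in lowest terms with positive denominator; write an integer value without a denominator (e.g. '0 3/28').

0 1/18

C = [0, 5/9, 5/9, 1]
j=0 picked index 1: u0 ∈ [0, 5/9)
j=1 picked index 1: u0 ∈ [-1/4, 11/36)
j=2 picked index 1: u0 ∈ [-1/2, 1/18)
j=3 picked index 3: u0 ∈ [-7/36, 1/4)
intersection: [0, 1/18)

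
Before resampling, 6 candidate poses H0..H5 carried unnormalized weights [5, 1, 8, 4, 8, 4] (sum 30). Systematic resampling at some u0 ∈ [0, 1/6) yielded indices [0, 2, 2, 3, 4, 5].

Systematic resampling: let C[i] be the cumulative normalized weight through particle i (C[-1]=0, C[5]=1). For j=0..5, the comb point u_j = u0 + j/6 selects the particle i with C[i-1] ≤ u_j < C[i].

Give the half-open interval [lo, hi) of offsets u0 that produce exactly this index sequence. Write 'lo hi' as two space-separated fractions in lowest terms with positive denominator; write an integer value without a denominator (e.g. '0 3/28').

1/30 1/10

C = [1/6, 1/5, 7/15, 3/5, 13/15, 1]
j=0 picked index 0: u0 ∈ [0, 1/6)
j=1 picked index 2: u0 ∈ [1/30, 3/10)
j=2 picked index 2: u0 ∈ [-2/15, 2/15)
j=3 picked index 3: u0 ∈ [-1/30, 1/10)
j=4 picked index 4: u0 ∈ [-1/15, 1/5)
j=5 picked index 5: u0 ∈ [1/30, 1/6)
intersection: [1/30, 1/10)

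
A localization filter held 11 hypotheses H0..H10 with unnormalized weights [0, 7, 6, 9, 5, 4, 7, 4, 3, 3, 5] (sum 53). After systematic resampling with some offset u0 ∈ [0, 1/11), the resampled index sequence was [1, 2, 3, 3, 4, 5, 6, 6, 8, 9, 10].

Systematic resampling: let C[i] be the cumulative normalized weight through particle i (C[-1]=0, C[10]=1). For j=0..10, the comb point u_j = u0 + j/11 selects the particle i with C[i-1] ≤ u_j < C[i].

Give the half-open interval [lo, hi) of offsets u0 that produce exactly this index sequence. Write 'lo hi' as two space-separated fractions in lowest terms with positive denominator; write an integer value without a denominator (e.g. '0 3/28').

38/583 47/583

C = [0, 7/53, 13/53, 22/53, 27/53, 31/53, 38/53, 42/53, 45/53, 48/53, 1]
j=0 picked index 1: u0 ∈ [0, 7/53)
j=1 picked index 2: u0 ∈ [24/583, 90/583)
j=2 picked index 3: u0 ∈ [37/583, 136/583)
j=3 picked index 3: u0 ∈ [-16/583, 83/583)
j=4 picked index 4: u0 ∈ [30/583, 85/583)
j=5 picked index 5: u0 ∈ [32/583, 76/583)
j=6 picked index 6: u0 ∈ [23/583, 100/583)
j=7 picked index 6: u0 ∈ [-30/583, 47/583)
j=8 picked index 8: u0 ∈ [38/583, 71/583)
j=9 picked index 9: u0 ∈ [18/583, 51/583)
j=10 picked index 10: u0 ∈ [-2/583, 1/11)
intersection: [38/583, 47/583)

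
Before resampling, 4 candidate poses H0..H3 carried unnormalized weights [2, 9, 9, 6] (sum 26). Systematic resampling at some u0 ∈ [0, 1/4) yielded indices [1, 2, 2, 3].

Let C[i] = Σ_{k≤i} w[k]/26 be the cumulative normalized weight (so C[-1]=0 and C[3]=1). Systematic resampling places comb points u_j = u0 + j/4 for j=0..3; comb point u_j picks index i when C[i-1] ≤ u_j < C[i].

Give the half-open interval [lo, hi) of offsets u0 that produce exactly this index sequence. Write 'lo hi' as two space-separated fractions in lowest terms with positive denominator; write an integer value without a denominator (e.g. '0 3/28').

9/52 1/4

C = [1/13, 11/26, 10/13, 1]
j=0 picked index 1: u0 ∈ [1/13, 11/26)
j=1 picked index 2: u0 ∈ [9/52, 27/52)
j=2 picked index 2: u0 ∈ [-1/13, 7/26)
j=3 picked index 3: u0 ∈ [1/52, 1/4)
intersection: [9/52, 1/4)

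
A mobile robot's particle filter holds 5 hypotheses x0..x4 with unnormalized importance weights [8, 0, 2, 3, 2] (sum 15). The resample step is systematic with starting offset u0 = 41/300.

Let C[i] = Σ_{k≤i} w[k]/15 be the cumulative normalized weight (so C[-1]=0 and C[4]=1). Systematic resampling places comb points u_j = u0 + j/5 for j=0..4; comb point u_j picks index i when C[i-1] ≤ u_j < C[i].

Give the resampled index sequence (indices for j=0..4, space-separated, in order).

0 0 2 3 4

C = [8/15, 8/15, 2/3, 13/15, 1]
j=0: u_0=41/300 ∈ [0, 8/15) → index 0
j=1: u_1=101/300 ∈ [0, 8/15) → index 0
j=2: u_2=161/300 ∈ [8/15, 2/3) → index 2
j=3: u_3=221/300 ∈ [2/3, 13/15) → index 3
j=4: u_4=281/300 ∈ [13/15, 1) → index 4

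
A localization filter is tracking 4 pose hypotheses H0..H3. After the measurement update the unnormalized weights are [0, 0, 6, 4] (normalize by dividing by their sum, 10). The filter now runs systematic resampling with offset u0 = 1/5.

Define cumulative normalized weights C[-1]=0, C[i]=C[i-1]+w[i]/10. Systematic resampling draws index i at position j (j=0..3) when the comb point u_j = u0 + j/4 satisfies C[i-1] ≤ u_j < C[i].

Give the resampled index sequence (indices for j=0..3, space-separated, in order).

C = [0, 0, 3/5, 1]
j=0: u_0=1/5 ∈ [0, 3/5) → index 2
j=1: u_1=9/20 ∈ [0, 3/5) → index 2
j=2: u_2=7/10 ∈ [3/5, 1) → index 3
j=3: u_3=19/20 ∈ [3/5, 1) → index 3

2 2 3 3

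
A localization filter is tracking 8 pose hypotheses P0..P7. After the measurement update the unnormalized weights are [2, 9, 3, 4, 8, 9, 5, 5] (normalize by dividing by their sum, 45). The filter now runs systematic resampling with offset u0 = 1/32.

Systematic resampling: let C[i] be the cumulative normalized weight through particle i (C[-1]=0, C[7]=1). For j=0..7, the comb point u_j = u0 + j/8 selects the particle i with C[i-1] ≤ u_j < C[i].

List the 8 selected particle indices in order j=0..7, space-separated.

C = [2/45, 11/45, 14/45, 2/5, 26/45, 7/9, 8/9, 1]
j=0: u_0=1/32 ∈ [0, 2/45) → index 0
j=1: u_1=5/32 ∈ [2/45, 11/45) → index 1
j=2: u_2=9/32 ∈ [11/45, 14/45) → index 2
j=3: u_3=13/32 ∈ [2/5, 26/45) → index 4
j=4: u_4=17/32 ∈ [2/5, 26/45) → index 4
j=5: u_5=21/32 ∈ [26/45, 7/9) → index 5
j=6: u_6=25/32 ∈ [7/9, 8/9) → index 6
j=7: u_7=29/32 ∈ [8/9, 1) → index 7

0 1 2 4 4 5 6 7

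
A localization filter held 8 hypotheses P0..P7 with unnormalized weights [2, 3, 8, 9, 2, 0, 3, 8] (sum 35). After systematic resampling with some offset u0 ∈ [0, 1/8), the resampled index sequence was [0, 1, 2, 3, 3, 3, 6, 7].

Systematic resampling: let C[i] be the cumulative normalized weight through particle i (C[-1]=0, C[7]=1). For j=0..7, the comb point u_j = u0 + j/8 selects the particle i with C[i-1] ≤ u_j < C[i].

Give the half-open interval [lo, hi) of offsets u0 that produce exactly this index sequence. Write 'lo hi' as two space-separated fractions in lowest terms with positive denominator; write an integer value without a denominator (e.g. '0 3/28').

0 1/280

C = [2/35, 1/7, 13/35, 22/35, 24/35, 24/35, 27/35, 1]
j=0 picked index 0: u0 ∈ [0, 2/35)
j=1 picked index 1: u0 ∈ [-19/280, 1/56)
j=2 picked index 2: u0 ∈ [-3/28, 17/140)
j=3 picked index 3: u0 ∈ [-1/280, 71/280)
j=4 picked index 3: u0 ∈ [-9/70, 9/70)
j=5 picked index 3: u0 ∈ [-71/280, 1/280)
j=6 picked index 6: u0 ∈ [-9/140, 3/140)
j=7 picked index 7: u0 ∈ [-29/280, 1/8)
intersection: [0, 1/280)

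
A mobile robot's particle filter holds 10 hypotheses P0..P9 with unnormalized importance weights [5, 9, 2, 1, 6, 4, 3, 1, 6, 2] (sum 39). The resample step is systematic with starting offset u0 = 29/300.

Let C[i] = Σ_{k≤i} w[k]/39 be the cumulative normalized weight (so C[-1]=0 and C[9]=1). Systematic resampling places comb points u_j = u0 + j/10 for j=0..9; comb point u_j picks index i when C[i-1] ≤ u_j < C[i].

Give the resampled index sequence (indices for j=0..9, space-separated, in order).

C = [5/39, 14/39, 16/39, 17/39, 23/39, 9/13, 10/13, 31/39, 37/39, 1]
j=0: u_0=29/300 ∈ [0, 5/39) → index 0
j=1: u_1=59/300 ∈ [5/39, 14/39) → index 1
j=2: u_2=89/300 ∈ [5/39, 14/39) → index 1
j=3: u_3=119/300 ∈ [14/39, 16/39) → index 2
j=4: u_4=149/300 ∈ [17/39, 23/39) → index 4
j=5: u_5=179/300 ∈ [23/39, 9/13) → index 5
j=6: u_6=209/300 ∈ [9/13, 10/13) → index 6
j=7: u_7=239/300 ∈ [31/39, 37/39) → index 8
j=8: u_8=269/300 ∈ [31/39, 37/39) → index 8
j=9: u_9=299/300 ∈ [37/39, 1) → index 9

0 1 1 2 4 5 6 8 8 9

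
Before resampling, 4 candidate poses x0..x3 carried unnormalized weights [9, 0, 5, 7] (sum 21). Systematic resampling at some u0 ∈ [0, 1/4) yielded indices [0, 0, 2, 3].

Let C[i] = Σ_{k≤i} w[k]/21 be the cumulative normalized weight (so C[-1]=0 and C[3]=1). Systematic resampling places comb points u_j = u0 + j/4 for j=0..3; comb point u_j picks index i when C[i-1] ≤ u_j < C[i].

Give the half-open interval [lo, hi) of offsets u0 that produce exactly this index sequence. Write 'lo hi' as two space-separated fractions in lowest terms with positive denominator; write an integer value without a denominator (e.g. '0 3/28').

0 1/6

C = [3/7, 3/7, 2/3, 1]
j=0 picked index 0: u0 ∈ [0, 3/7)
j=1 picked index 0: u0 ∈ [-1/4, 5/28)
j=2 picked index 2: u0 ∈ [-1/14, 1/6)
j=3 picked index 3: u0 ∈ [-1/12, 1/4)
intersection: [0, 1/6)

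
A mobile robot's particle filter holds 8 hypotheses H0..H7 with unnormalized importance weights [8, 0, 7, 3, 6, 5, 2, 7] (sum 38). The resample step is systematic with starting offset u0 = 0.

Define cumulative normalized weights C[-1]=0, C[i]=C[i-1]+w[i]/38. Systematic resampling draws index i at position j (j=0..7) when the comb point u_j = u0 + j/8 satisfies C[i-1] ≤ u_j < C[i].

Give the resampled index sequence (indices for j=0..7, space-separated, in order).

0 0 2 2 4 4 5 7

C = [4/19, 4/19, 15/38, 9/19, 12/19, 29/38, 31/38, 1]
j=0: u_0=0 ∈ [0, 4/19) → index 0
j=1: u_1=1/8 ∈ [0, 4/19) → index 0
j=2: u_2=1/4 ∈ [4/19, 15/38) → index 2
j=3: u_3=3/8 ∈ [4/19, 15/38) → index 2
j=4: u_4=1/2 ∈ [9/19, 12/19) → index 4
j=5: u_5=5/8 ∈ [9/19, 12/19) → index 4
j=6: u_6=3/4 ∈ [12/19, 29/38) → index 5
j=7: u_7=7/8 ∈ [31/38, 1) → index 7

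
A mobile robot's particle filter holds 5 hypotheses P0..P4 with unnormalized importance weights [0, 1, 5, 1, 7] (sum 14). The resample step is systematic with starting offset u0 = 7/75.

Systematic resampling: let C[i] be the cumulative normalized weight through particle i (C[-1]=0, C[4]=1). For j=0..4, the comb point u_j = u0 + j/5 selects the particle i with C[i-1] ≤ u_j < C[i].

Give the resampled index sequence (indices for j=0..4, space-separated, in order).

2 2 3 4 4

C = [0, 1/14, 3/7, 1/2, 1]
j=0: u_0=7/75 ∈ [1/14, 3/7) → index 2
j=1: u_1=22/75 ∈ [1/14, 3/7) → index 2
j=2: u_2=37/75 ∈ [3/7, 1/2) → index 3
j=3: u_3=52/75 ∈ [1/2, 1) → index 4
j=4: u_4=67/75 ∈ [1/2, 1) → index 4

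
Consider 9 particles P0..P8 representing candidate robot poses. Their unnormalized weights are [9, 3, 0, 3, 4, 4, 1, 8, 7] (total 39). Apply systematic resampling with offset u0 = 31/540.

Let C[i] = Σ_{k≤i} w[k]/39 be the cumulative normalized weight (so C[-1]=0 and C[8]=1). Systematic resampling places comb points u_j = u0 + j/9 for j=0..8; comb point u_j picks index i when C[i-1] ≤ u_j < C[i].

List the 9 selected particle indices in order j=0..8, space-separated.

0 0 1 4 5 6 7 8 8

C = [3/13, 4/13, 4/13, 5/13, 19/39, 23/39, 8/13, 32/39, 1]
j=0: u_0=31/540 ∈ [0, 3/13) → index 0
j=1: u_1=91/540 ∈ [0, 3/13) → index 0
j=2: u_2=151/540 ∈ [3/13, 4/13) → index 1
j=3: u_3=211/540 ∈ [5/13, 19/39) → index 4
j=4: u_4=271/540 ∈ [19/39, 23/39) → index 5
j=5: u_5=331/540 ∈ [23/39, 8/13) → index 6
j=6: u_6=391/540 ∈ [8/13, 32/39) → index 7
j=7: u_7=451/540 ∈ [32/39, 1) → index 8
j=8: u_8=511/540 ∈ [32/39, 1) → index 8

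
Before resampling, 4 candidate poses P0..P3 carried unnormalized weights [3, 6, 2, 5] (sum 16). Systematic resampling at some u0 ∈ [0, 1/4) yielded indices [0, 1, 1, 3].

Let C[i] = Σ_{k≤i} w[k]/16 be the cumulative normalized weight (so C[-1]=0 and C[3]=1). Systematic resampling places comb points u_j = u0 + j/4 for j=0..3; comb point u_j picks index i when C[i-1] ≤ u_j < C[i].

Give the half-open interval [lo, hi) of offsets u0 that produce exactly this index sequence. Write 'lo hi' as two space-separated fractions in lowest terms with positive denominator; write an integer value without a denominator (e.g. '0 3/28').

0 1/16

C = [3/16, 9/16, 11/16, 1]
j=0 picked index 0: u0 ∈ [0, 3/16)
j=1 picked index 1: u0 ∈ [-1/16, 5/16)
j=2 picked index 1: u0 ∈ [-5/16, 1/16)
j=3 picked index 3: u0 ∈ [-1/16, 1/4)
intersection: [0, 1/16)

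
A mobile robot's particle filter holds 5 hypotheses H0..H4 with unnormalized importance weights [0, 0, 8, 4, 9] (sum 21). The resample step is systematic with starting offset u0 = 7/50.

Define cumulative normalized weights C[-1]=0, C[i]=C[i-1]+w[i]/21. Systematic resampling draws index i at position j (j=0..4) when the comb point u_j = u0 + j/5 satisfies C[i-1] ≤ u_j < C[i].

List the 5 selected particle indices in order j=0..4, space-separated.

2 2 3 4 4

C = [0, 0, 8/21, 4/7, 1]
j=0: u_0=7/50 ∈ [0, 8/21) → index 2
j=1: u_1=17/50 ∈ [0, 8/21) → index 2
j=2: u_2=27/50 ∈ [8/21, 4/7) → index 3
j=3: u_3=37/50 ∈ [4/7, 1) → index 4
j=4: u_4=47/50 ∈ [4/7, 1) → index 4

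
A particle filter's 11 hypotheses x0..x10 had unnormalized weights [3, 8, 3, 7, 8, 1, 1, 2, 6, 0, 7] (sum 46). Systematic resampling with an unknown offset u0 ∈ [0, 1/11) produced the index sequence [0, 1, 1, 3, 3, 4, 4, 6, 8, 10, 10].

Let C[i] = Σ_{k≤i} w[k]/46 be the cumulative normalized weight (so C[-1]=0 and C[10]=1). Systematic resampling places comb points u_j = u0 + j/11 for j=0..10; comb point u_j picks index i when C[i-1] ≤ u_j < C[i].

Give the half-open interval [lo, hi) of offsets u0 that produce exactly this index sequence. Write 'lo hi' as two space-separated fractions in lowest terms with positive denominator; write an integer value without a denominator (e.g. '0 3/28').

8/253 19/506

C = [3/46, 11/46, 7/23, 21/46, 29/46, 15/23, 31/46, 33/46, 39/46, 39/46, 1]
j=0 picked index 0: u0 ∈ [0, 3/46)
j=1 picked index 1: u0 ∈ [-13/506, 75/506)
j=2 picked index 1: u0 ∈ [-59/506, 29/506)
j=3 picked index 3: u0 ∈ [8/253, 93/506)
j=4 picked index 3: u0 ∈ [-15/253, 47/506)
j=5 picked index 4: u0 ∈ [1/506, 89/506)
j=6 picked index 4: u0 ∈ [-45/506, 43/506)
j=7 picked index 6: u0 ∈ [4/253, 19/506)
j=8 picked index 8: u0 ∈ [-5/506, 61/506)
j=9 picked index 10: u0 ∈ [15/506, 2/11)
j=10 picked index 10: u0 ∈ [-31/506, 1/11)
intersection: [8/253, 19/506)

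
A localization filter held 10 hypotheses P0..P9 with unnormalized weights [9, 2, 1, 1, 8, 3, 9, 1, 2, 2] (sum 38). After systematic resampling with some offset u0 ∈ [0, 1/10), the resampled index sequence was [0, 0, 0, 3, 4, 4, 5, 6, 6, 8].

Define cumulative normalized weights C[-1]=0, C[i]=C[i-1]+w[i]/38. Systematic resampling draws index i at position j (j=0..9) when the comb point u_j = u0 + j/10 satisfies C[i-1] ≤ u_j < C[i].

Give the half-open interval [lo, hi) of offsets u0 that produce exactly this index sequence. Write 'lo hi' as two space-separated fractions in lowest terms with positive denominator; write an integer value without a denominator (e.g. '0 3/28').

3/190 3/95

C = [9/38, 11/38, 6/19, 13/38, 21/38, 12/19, 33/38, 17/19, 18/19, 1]
j=0 picked index 0: u0 ∈ [0, 9/38)
j=1 picked index 0: u0 ∈ [-1/10, 13/95)
j=2 picked index 0: u0 ∈ [-1/5, 7/190)
j=3 picked index 3: u0 ∈ [3/190, 4/95)
j=4 picked index 4: u0 ∈ [-11/190, 29/190)
j=5 picked index 4: u0 ∈ [-3/19, 1/19)
j=6 picked index 5: u0 ∈ [-9/190, 3/95)
j=7 picked index 6: u0 ∈ [-13/190, 16/95)
j=8 picked index 6: u0 ∈ [-16/95, 13/190)
j=9 picked index 8: u0 ∈ [-1/190, 9/190)
intersection: [3/190, 3/95)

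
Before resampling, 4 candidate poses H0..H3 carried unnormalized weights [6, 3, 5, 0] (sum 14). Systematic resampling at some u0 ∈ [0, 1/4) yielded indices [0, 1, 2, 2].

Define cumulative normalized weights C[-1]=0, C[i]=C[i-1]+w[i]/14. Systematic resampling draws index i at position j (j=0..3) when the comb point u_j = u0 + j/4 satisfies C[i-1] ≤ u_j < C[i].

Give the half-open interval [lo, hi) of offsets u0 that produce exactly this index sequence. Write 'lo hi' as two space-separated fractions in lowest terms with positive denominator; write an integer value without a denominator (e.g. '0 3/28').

C = [3/7, 9/14, 1, 1]
j=0 picked index 0: u0 ∈ [0, 3/7)
j=1 picked index 1: u0 ∈ [5/28, 11/28)
j=2 picked index 2: u0 ∈ [1/7, 1/2)
j=3 picked index 2: u0 ∈ [-3/28, 1/4)
intersection: [5/28, 1/4)

5/28 1/4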